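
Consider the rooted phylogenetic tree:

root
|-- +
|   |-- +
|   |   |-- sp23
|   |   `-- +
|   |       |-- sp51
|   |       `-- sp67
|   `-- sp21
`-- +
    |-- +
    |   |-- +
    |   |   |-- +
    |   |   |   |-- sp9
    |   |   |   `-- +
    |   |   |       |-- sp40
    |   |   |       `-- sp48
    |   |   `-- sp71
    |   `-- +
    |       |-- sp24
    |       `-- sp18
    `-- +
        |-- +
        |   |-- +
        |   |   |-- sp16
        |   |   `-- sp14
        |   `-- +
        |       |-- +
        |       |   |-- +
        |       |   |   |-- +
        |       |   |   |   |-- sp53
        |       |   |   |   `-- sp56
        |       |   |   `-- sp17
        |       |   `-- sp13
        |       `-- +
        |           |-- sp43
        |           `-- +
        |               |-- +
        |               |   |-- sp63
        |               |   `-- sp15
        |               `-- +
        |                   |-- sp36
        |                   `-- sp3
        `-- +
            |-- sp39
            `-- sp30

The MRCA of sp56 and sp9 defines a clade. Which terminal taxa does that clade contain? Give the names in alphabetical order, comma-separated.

Tracing sp56: it sits inside (sp53,sp56).
Tracing sp9: it sits inside (sp9,(sp40,sp48)).
The smallest clade enclosing both is ((((sp9,(sp40,sp48)),sp71),(sp24,sp18)),(((sp16,sp14),((((sp53,sp56),sp17),sp13),(sp43,((sp63,sp15),(sp36,sp3))))),(sp39,sp30))); the answer is its 19 terminal taxa in alphabetical order.

sp13, sp14, sp15, sp16, sp17, sp18, sp24, sp3, sp30, sp36, sp39, sp40, sp43, sp48, sp53, sp56, sp63, sp71, sp9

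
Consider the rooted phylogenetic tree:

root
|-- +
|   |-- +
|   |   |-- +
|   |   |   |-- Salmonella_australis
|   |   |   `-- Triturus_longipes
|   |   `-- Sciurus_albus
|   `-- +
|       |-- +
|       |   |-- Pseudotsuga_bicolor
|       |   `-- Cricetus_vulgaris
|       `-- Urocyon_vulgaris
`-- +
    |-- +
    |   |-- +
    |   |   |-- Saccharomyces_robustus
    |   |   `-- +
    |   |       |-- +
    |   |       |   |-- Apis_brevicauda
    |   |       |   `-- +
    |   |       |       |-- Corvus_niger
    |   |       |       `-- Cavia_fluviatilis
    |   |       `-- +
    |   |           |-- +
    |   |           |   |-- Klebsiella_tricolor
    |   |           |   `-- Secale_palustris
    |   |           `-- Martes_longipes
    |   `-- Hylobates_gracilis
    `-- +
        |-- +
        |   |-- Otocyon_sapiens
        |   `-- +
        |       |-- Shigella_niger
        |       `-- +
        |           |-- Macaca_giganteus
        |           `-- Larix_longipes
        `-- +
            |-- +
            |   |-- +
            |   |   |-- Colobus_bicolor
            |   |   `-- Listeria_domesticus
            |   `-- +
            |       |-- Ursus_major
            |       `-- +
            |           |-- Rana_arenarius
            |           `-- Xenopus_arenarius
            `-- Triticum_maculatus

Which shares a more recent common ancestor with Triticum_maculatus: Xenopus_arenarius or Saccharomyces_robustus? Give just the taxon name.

Xenopus_arenarius

The MRCA of Triticum_maculatus and Xenopus_arenarius subtends (((Colobus_bicolor,Listeria_domesticus),(Ursus_major,(Rana_arenarius,Xenopus_arenarius))),Triticum_maculatus) (6 taxa).
The MRCA of Triticum_maculatus and Saccharomyces_robustus subtends (((Saccharomyces_robustus,((Apis_brevicauda,(Corvus_niger,Cavia_fluviatilis)),((Klebsiella_tricolor,Secale_palustris),Martes_longipes))),Hylobates_gracilis),((Otocyon_sapiens,(Shigella_niger,(Macaca_giganteus,Larix_longipes))),(((Colobus_bicolor,Listeria_domesticus),(Ursus_major,(Rana_arenarius,Xenopus_arenarius))),Triticum_maculatus))) (18 taxa).
The first is nested inside the second, so Triticum_maculatus shares a more recent common ancestor with Xenopus_arenarius.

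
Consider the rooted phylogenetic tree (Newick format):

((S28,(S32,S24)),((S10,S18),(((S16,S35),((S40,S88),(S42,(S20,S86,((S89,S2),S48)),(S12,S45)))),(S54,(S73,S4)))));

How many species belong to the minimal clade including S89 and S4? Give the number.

15

The MRCA of S89 and S4 is the node subtending (((S16,S35),((S40,S88),(S42,(S20,S86,((S89,S2),S48)),(S12,S45)))),(S54,(S73,S4))).
That clade contains 15 terminal taxa: S12, S16, S2, S20, S35, S4, S40, S42, S45, S48, S54, S73, S86, S88, S89.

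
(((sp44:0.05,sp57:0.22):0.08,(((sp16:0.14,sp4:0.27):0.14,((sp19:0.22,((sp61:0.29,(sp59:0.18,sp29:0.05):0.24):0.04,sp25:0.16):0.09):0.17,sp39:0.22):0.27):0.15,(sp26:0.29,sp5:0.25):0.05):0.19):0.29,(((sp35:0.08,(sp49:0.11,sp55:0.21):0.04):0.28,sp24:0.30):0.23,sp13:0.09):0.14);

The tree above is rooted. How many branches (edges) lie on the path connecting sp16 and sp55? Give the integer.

10

The MRCA of sp16 and sp55 is the root of the tree.
From sp16 up to that node: 5 branches. From sp55 up to the same node: 5 branches. Total: 5 + 5 = 10.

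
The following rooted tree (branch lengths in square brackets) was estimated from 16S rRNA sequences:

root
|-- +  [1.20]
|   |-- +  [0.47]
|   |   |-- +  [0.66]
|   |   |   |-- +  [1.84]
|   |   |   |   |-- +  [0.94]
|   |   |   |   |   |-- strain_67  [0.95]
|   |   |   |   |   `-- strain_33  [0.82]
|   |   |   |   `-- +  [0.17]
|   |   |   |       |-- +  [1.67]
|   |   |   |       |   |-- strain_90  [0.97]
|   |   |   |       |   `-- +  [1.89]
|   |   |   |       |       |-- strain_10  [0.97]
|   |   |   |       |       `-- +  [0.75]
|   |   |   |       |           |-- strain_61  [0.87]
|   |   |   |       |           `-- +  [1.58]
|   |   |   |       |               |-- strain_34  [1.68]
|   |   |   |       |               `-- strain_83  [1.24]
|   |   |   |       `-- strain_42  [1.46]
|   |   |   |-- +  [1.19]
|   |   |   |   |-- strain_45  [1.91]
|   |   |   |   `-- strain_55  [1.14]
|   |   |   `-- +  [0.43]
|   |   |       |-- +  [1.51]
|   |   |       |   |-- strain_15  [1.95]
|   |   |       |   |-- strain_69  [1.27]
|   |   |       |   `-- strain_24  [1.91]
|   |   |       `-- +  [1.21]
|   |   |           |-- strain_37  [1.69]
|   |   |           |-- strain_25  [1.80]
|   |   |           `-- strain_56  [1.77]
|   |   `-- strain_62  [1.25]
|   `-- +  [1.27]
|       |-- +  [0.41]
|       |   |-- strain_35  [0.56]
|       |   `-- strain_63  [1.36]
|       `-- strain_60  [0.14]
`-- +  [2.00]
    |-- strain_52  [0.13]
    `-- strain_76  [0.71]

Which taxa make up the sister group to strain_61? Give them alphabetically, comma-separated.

strain_61 attaches to the tree at the node subtending (strain_61,(strain_34,strain_83)).
The other lineage descending from that same node — the sister group — is (strain_34,strain_83); its 2 tips in alphabetical order are the answer.

strain_34, strain_83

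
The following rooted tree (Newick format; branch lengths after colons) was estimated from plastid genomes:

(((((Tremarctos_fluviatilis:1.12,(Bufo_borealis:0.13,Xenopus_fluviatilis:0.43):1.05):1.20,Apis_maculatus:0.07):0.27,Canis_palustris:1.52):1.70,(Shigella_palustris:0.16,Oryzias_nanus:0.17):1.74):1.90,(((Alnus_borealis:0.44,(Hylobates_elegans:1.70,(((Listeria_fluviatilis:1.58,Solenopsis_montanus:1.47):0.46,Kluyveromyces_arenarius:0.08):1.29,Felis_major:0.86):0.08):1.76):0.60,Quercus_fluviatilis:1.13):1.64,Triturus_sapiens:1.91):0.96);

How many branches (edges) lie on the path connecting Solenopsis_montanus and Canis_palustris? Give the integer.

11

The MRCA of Solenopsis_montanus and Canis_palustris is the root of the tree.
From Solenopsis_montanus up to that node: 8 branches. From Canis_palustris up to the same node: 3 branches. Total: 8 + 3 = 11.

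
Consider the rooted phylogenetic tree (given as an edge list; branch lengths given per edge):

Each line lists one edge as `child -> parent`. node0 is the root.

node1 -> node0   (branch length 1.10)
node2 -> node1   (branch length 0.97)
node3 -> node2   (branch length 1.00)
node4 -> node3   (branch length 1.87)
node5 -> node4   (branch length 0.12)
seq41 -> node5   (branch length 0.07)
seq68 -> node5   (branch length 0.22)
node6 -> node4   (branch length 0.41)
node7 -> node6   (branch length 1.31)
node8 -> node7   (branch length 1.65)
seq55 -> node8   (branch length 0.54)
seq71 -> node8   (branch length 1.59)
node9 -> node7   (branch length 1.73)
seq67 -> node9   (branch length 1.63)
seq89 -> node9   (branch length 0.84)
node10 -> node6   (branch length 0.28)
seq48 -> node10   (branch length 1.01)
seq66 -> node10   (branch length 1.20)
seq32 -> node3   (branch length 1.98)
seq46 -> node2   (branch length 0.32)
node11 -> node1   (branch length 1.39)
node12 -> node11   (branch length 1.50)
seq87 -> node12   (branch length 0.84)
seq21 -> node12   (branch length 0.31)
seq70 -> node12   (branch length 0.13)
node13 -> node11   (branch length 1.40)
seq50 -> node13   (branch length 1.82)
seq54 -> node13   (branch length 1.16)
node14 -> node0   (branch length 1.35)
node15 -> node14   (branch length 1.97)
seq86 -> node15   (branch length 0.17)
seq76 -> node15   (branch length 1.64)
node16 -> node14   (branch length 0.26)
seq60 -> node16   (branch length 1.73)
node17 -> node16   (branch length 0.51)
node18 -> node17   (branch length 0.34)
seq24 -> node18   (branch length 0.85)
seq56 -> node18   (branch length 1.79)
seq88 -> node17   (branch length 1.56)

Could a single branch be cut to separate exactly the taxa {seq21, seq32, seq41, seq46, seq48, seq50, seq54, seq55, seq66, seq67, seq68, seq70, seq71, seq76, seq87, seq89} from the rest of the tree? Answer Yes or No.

The MRCA of the listed taxa is the root, so the smallest clade containing them is the whole tree.
That clade also contains seq24, seq56, seq60, seq86, seq88, which are not in the proposed group, so the group is not monophyletic.

No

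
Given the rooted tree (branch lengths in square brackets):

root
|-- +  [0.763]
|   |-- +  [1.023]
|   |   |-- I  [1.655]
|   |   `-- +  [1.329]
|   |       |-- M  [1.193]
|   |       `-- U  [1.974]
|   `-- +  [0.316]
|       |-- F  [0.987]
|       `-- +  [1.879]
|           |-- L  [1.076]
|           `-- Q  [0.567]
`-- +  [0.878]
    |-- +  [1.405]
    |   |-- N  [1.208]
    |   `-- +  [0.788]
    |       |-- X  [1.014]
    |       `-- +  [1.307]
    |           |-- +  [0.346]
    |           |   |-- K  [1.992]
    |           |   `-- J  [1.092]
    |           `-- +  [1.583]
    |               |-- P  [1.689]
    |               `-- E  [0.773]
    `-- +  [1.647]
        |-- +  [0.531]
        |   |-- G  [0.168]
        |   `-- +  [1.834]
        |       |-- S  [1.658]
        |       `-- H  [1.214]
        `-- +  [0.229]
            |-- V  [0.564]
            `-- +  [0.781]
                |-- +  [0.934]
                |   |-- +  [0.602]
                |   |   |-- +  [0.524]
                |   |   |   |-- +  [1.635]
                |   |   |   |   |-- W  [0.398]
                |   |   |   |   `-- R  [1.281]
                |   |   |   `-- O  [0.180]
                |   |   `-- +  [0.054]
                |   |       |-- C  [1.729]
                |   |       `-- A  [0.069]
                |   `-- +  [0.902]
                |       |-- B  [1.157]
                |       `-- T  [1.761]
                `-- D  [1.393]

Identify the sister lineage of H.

S

H attaches to the tree at the node subtending (S,H).
The other lineage descending from that same node — the sister group — is the single tip S.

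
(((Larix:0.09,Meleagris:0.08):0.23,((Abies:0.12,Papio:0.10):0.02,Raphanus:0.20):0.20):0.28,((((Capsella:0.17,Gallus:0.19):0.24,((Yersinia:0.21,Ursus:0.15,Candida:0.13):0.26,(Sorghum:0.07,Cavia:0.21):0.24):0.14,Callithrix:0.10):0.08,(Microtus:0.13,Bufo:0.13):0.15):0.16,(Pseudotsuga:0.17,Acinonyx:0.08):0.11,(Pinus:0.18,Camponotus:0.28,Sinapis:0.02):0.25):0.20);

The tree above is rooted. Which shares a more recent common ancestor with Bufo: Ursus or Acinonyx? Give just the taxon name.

The MRCA of Bufo and Ursus subtends (((Capsella,Gallus),((Yersinia,Ursus,Candida),(Sorghum,Cavia)),Callithrix),(Microtus,Bufo)) (10 taxa).
The MRCA of Bufo and Acinonyx subtends ((((Capsella,Gallus),((Yersinia,Ursus,Candida),(Sorghum,Cavia)),Callithrix),(Microtus,Bufo)),(Pseudotsuga,Acinonyx),(Pinus,Camponotus,Sinapis)) (15 taxa).
The first is nested inside the second, so Bufo shares a more recent common ancestor with Ursus.

Ursus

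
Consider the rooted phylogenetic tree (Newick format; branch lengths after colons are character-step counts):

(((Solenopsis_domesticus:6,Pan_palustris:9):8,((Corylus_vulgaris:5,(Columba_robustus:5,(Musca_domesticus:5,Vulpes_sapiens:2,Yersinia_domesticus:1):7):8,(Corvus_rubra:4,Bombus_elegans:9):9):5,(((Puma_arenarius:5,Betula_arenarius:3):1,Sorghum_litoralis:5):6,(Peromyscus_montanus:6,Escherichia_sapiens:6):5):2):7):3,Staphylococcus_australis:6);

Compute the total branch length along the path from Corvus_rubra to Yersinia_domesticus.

The path runs Corvus_rubra → … → MRCA → … → Yersinia_domesticus; the MRCA is the node subtending (Corylus_vulgaris,(Columba_robustus,(Musca_domesticus,Vulpes_sapiens,Yersinia_domesticus)),(Corvus_rubra,Bombus_elegans)).
Branch lengths along that path: 4 + 9 + 8 + 7 + 1 = 29.

29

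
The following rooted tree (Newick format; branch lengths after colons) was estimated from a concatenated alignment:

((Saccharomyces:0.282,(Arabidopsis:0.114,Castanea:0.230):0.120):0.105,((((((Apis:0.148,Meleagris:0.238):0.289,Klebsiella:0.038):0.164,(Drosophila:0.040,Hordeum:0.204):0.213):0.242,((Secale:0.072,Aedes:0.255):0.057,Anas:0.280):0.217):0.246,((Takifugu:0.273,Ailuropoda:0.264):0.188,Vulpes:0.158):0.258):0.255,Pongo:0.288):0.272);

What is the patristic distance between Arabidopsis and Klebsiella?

The path runs Arabidopsis → … → MRCA → … → Klebsiella; the MRCA is the root of the tree.
Branch lengths along that path: 0.114 + 0.120 + 0.105 + 0.272 + 0.255 + 0.246 + 0.242 + 0.164 + 0.038 = 1.556.

1.556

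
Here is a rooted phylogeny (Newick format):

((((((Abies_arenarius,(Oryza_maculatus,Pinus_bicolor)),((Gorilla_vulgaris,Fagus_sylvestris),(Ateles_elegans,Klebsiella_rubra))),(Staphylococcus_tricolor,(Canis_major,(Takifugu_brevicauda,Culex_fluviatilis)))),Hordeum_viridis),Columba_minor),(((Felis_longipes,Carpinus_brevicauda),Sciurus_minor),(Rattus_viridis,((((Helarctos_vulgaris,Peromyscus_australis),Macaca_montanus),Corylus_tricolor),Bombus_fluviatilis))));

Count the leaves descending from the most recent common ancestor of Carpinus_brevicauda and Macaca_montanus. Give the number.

The MRCA of Carpinus_brevicauda and Macaca_montanus is the node subtending (((Felis_longipes,Carpinus_brevicauda),Sciurus_minor),(Rattus_viridis,((((Helarctos_vulgaris,Peromyscus_australis),Macaca_montanus),Corylus_tricolor),Bombus_fluviatilis))).
That clade contains 9 terminal taxa: Bombus_fluviatilis, Carpinus_brevicauda, Corylus_tricolor, Felis_longipes, Helarctos_vulgaris, Macaca_montanus, Peromyscus_australis, Rattus_viridis, Sciurus_minor.

9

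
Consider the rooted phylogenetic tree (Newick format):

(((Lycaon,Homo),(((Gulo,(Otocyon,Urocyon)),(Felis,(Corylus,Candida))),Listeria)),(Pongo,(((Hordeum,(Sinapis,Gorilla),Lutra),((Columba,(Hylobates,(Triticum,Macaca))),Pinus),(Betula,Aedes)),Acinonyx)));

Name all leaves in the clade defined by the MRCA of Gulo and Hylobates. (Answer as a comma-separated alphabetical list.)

Tracing Gulo: it sits inside (Gulo,(Otocyon,Urocyon)).
Tracing Hylobates: it sits inside (Hylobates,(Triticum,Macaca)).
The smallest clade enclosing both is the whole tree (their MRCA is the root), so the answer is all 22 tips in alphabetical order.

Acinonyx, Aedes, Betula, Candida, Columba, Corylus, Felis, Gorilla, Gulo, Homo, Hordeum, Hylobates, Listeria, Lutra, Lycaon, Macaca, Otocyon, Pinus, Pongo, Sinapis, Triticum, Urocyon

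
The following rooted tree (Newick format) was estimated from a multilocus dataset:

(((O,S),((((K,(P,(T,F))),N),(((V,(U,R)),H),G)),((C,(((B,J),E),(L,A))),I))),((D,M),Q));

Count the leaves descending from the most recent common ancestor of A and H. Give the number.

17

The MRCA of A and H is the node subtending ((((K,(P,(T,F))),N),(((V,(U,R)),H),G)),((C,(((B,J),E),(L,A))),I)).
That clade contains 17 terminal taxa: A, B, C, E, F, G, H, I, J, K, L, N, P, R, T, U, V.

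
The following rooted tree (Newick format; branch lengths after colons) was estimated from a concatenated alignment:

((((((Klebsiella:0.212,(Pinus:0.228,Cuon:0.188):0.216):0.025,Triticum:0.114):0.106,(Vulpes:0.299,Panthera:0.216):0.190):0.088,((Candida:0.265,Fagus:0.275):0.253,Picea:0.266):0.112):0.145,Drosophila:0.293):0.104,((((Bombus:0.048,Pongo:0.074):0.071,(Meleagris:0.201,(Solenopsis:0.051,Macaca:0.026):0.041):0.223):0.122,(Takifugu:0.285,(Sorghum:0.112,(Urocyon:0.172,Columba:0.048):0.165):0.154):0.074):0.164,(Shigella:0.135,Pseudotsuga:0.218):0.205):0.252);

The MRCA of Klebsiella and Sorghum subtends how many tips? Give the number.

The MRCA of Klebsiella and Sorghum is the root, so the clade is the entire tree.
That clade contains 21 terminal taxa: Bombus, Candida, Columba, Cuon, Drosophila, Fagus, Klebsiella, Macaca, Meleagris, Panthera, Picea, Pinus, Pongo, Pseudotsuga, Shigella, Solenopsis, Sorghum, Takifugu, Triticum, Urocyon, Vulpes.

21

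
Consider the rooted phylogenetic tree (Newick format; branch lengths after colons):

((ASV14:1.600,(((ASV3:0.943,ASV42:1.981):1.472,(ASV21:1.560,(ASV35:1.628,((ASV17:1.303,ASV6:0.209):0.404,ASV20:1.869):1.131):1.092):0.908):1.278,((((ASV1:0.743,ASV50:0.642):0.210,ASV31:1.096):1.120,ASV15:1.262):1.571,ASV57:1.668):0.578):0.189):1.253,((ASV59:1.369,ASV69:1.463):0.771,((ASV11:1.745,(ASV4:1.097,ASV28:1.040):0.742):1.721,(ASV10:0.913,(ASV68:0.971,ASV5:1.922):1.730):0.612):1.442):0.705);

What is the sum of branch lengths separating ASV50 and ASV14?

The path runs ASV50 → … → MRCA → … → ASV14; the MRCA is the node subtending (ASV14,(((ASV3,ASV42),(ASV21,(ASV35,((ASV17,ASV6),ASV20)))),((((ASV1,ASV50),ASV31),ASV15),ASV57))).
Branch lengths along that path: 0.642 + 0.210 + 1.120 + 1.571 + 0.578 + 0.189 + 1.600 = 5.910.

5.910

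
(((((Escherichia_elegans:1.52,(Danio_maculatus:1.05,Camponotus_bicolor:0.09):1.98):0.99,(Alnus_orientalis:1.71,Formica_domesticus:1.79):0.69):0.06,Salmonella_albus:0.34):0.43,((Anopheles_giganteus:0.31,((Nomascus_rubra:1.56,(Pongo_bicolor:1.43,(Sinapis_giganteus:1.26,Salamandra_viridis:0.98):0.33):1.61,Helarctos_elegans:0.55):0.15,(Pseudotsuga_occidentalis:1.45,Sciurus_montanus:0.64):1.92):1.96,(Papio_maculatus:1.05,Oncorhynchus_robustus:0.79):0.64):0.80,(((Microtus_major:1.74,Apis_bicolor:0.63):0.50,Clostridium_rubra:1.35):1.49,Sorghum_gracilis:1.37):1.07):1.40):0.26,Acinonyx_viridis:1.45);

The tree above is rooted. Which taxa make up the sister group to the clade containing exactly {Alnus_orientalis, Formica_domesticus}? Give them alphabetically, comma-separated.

The clade containing exactly {Alnus_orientalis, Formica_domesticus} attaches to the tree at the node subtending ((Escherichia_elegans,(Danio_maculatus,Camponotus_bicolor)),(Alnus_orientalis,Formica_domesticus)).
The other lineage descending from that same node — the sister group — is (Escherichia_elegans,(Danio_maculatus,Camponotus_bicolor)); its 3 tips in alphabetical order are the answer.

Camponotus_bicolor, Danio_maculatus, Escherichia_elegans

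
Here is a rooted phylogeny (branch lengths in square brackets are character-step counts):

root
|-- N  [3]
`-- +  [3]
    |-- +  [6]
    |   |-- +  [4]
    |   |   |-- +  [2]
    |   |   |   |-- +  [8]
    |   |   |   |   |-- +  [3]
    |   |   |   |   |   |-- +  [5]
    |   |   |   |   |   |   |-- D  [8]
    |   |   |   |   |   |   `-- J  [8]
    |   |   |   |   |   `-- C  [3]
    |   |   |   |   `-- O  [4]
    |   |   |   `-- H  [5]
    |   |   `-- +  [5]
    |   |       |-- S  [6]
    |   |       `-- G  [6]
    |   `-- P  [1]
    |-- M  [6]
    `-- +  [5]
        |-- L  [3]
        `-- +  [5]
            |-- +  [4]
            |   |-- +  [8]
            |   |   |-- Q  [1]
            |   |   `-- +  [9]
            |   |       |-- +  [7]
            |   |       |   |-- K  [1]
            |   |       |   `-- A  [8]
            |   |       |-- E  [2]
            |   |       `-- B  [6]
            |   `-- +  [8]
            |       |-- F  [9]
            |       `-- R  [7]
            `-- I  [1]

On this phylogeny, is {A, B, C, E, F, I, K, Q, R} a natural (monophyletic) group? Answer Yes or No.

No

The MRCA of the listed taxa subtends (((((((D,J),C),O),H),(S,G)),P),M,(L,(((Q,((K,A),E,B)),(F,R)),I))).
That clade also contains D, G, H, J, L, M, O, P, S, which are not in the proposed group, so the group is not monophyletic.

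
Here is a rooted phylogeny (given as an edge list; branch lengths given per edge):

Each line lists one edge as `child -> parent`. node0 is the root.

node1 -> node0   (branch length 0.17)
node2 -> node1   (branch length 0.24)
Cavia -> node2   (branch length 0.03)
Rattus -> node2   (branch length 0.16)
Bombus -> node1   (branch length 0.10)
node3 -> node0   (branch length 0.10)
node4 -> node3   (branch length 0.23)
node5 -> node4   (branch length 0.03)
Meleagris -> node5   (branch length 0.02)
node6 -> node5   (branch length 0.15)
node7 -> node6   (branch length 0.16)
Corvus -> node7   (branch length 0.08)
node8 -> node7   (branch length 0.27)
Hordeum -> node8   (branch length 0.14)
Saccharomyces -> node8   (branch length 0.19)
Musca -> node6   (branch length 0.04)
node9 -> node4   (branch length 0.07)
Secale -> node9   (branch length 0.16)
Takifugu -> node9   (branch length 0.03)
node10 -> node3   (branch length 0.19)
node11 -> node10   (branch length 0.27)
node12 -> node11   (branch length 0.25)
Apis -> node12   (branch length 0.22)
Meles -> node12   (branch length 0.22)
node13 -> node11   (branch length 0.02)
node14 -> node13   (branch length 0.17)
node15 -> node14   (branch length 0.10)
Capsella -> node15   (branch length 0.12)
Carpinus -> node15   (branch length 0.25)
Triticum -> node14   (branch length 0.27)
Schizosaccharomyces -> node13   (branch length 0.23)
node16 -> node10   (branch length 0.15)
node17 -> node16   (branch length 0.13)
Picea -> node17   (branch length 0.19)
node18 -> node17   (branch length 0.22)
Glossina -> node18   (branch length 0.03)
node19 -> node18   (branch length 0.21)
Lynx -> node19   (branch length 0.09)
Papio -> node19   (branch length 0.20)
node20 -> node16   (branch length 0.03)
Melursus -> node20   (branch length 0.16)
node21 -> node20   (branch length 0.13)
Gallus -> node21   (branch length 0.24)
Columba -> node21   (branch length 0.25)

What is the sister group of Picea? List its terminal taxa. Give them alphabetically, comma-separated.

Glossina, Lynx, Papio

Picea attaches to the tree at the node subtending (Picea,(Glossina,(Lynx,Papio))).
The other lineage descending from that same node — the sister group — is (Glossina,(Lynx,Papio)); its 3 tips in alphabetical order are the answer.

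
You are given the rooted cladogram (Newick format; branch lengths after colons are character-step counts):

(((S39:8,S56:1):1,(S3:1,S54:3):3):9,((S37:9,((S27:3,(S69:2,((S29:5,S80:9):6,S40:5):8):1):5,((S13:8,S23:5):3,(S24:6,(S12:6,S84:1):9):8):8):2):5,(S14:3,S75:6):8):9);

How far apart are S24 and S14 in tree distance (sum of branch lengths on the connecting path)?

40

The path runs S24 → … → MRCA → … → S14; the MRCA is the node subtending ((S37,((S27,(S69,((S29,S80),S40))),((S13,S23),(S24,(S12,S84))))),(S14,S75)).
Branch lengths along that path: 6 + 8 + 8 + 2 + 5 + 8 + 3 = 40.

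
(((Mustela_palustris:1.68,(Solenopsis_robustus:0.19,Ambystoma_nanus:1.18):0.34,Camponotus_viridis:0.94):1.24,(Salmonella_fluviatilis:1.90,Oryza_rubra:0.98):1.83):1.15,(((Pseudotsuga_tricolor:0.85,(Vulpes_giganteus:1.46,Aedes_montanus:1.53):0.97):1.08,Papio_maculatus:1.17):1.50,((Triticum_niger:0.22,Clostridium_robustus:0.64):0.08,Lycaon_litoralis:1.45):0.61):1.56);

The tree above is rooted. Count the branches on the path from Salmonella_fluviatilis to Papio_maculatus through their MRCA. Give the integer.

The MRCA of Salmonella_fluviatilis and Papio_maculatus is the root of the tree.
From Salmonella_fluviatilis up to that node: 3 branches. From Papio_maculatus up to the same node: 3 branches. Total: 3 + 3 = 6.

6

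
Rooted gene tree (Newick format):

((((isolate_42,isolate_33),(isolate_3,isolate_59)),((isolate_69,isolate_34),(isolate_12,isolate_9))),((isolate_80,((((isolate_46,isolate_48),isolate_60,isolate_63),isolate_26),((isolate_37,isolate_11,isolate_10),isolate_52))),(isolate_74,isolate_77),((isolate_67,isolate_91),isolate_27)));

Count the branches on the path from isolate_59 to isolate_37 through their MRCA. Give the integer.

The MRCA of isolate_59 and isolate_37 is the root of the tree.
From isolate_59 up to that node: 4 branches. From isolate_37 up to the same node: 6 branches. Total: 4 + 6 = 10.

10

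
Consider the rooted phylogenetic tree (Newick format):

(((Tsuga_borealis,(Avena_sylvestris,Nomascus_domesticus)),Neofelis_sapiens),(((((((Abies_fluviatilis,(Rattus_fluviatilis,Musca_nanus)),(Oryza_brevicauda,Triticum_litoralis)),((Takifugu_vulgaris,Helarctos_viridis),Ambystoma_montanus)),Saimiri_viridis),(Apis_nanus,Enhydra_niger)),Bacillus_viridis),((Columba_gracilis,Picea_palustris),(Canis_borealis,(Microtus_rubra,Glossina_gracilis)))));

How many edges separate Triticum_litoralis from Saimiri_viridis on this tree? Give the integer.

5

The MRCA of Triticum_litoralis and Saimiri_viridis is the node subtending ((((Abies_fluviatilis,(Rattus_fluviatilis,Musca_nanus)),(Oryza_brevicauda,Triticum_litoralis)),((Takifugu_vulgaris,Helarctos_viridis),Ambystoma_montanus)),Saimiri_viridis).
From Triticum_litoralis up to that node: 4 branches. From Saimiri_viridis up to the same node: 1 branch. Total: 4 + 1 = 5.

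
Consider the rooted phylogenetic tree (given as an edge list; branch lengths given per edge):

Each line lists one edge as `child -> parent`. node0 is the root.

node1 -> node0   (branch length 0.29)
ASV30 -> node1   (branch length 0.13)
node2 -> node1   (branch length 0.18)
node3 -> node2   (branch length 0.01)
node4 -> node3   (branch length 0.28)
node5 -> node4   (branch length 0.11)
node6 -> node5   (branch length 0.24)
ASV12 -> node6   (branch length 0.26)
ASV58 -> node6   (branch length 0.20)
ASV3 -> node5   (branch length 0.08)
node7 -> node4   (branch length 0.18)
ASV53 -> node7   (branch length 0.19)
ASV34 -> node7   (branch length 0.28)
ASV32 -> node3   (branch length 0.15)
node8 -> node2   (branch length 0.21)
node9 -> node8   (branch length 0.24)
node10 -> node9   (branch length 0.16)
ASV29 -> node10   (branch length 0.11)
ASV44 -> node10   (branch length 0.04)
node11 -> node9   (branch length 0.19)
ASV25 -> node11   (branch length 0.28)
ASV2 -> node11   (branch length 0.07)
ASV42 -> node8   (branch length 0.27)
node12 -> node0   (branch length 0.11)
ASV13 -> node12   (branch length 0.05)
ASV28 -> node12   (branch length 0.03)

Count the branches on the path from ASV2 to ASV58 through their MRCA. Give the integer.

The MRCA of ASV2 and ASV58 is the node subtending (((((ASV12,ASV58),ASV3),(ASV53,ASV34)),ASV32),(((ASV29,ASV44),(ASV25,ASV2)),ASV42)).
From ASV2 up to that node: 4 branches. From ASV58 up to the same node: 5 branches. Total: 4 + 5 = 9.

9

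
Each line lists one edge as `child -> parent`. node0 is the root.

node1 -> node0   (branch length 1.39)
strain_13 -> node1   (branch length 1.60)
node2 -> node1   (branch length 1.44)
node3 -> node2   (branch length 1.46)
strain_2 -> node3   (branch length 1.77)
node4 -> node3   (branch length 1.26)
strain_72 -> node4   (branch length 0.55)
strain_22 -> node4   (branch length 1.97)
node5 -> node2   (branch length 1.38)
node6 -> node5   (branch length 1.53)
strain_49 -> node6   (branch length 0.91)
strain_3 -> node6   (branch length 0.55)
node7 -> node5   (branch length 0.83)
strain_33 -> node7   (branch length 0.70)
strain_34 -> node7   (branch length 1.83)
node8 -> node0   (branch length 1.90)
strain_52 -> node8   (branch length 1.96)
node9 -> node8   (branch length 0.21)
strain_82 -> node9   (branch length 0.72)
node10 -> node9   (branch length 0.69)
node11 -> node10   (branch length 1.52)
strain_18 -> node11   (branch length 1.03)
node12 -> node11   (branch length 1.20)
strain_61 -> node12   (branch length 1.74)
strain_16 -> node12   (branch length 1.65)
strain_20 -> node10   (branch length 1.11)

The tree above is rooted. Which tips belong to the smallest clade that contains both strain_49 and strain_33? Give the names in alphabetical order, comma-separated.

strain_3, strain_33, strain_34, strain_49

Tracing strain_49: it sits inside (strain_49,strain_3).
Tracing strain_33: it sits inside (strain_33,strain_34).
The smallest clade enclosing both is ((strain_49,strain_3),(strain_33,strain_34)); the answer is its 4 terminal taxa in alphabetical order.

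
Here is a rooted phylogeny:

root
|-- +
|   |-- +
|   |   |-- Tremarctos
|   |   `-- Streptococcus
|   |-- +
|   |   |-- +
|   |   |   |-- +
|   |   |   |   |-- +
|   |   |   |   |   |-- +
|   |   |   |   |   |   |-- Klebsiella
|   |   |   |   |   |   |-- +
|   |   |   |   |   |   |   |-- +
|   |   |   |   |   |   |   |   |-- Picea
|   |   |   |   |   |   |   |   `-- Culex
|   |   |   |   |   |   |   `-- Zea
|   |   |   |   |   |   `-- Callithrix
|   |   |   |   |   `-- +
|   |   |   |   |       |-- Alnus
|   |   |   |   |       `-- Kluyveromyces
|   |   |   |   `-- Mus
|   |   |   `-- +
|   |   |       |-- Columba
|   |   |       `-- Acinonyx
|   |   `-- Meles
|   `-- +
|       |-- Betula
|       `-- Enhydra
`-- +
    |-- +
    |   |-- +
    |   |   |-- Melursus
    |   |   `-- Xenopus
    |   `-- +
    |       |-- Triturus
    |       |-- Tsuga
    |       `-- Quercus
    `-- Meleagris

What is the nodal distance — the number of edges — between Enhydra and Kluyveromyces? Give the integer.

The MRCA of Enhydra and Kluyveromyces is the node subtending ((Tremarctos,Streptococcus),(((((Klebsiella,((Picea,Culex),Zea),Callithrix),(Alnus,Kluyveromyces)),Mus),(Columba,Acinonyx)),Meles),(Betula,Enhydra)).
From Enhydra up to that node: 2 branches. From Kluyveromyces up to the same node: 6 branches. Total: 2 + 6 = 8.

8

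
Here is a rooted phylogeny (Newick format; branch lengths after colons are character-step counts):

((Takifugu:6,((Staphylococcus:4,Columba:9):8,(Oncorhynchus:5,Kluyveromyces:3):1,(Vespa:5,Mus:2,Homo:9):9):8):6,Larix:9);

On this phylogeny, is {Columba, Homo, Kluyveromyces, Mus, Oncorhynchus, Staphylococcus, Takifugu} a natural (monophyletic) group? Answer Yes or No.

No

The MRCA of the listed taxa subtends (Takifugu,((Staphylococcus,Columba),(Oncorhynchus,Kluyveromyces),(Vespa,Mus,Homo))).
That clade also contains Vespa, which is not in the proposed group, so the group is not monophyletic.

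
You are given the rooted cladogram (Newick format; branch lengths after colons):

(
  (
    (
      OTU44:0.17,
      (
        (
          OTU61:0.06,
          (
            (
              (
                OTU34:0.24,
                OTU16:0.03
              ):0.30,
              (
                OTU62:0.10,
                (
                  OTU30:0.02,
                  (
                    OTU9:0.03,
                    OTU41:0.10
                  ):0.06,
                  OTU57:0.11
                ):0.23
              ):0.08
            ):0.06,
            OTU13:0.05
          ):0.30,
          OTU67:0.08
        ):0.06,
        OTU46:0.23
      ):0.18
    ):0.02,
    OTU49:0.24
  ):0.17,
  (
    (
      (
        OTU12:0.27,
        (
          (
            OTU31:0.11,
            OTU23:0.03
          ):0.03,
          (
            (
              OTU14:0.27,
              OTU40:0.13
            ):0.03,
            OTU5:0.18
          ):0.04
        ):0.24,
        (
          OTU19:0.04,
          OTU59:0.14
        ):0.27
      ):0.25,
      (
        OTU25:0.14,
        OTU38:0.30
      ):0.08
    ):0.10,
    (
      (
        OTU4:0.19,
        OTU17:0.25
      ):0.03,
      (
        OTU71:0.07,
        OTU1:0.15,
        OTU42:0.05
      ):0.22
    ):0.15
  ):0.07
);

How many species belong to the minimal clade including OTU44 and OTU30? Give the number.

12

The MRCA of OTU44 and OTU30 is the node subtending (OTU44,((OTU61,(((OTU34,OTU16),(OTU62,(OTU30,(OTU9,OTU41),OTU57))),OTU13),OTU67),OTU46)).
That clade contains 12 terminal taxa: OTU13, OTU16, OTU30, OTU34, OTU41, OTU44, OTU46, OTU57, OTU61, OTU62, OTU67, OTU9.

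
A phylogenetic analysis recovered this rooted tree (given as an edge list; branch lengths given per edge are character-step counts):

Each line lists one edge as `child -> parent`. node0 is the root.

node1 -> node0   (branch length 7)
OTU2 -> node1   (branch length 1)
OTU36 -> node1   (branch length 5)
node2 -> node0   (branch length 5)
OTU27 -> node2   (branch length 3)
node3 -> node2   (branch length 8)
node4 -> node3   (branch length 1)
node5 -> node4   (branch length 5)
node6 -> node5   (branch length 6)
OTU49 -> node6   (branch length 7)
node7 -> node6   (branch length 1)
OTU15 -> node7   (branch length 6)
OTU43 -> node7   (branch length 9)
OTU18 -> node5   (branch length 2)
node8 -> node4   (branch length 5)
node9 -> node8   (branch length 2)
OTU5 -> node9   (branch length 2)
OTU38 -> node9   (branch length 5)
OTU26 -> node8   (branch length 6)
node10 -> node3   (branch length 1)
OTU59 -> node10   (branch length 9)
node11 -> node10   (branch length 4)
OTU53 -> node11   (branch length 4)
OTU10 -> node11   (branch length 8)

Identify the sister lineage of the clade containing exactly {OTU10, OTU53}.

The clade containing exactly {OTU10, OTU53} attaches to the tree at the node subtending (OTU59,(OTU53,OTU10)).
The other lineage descending from that same node — the sister group — is the single tip OTU59.

OTU59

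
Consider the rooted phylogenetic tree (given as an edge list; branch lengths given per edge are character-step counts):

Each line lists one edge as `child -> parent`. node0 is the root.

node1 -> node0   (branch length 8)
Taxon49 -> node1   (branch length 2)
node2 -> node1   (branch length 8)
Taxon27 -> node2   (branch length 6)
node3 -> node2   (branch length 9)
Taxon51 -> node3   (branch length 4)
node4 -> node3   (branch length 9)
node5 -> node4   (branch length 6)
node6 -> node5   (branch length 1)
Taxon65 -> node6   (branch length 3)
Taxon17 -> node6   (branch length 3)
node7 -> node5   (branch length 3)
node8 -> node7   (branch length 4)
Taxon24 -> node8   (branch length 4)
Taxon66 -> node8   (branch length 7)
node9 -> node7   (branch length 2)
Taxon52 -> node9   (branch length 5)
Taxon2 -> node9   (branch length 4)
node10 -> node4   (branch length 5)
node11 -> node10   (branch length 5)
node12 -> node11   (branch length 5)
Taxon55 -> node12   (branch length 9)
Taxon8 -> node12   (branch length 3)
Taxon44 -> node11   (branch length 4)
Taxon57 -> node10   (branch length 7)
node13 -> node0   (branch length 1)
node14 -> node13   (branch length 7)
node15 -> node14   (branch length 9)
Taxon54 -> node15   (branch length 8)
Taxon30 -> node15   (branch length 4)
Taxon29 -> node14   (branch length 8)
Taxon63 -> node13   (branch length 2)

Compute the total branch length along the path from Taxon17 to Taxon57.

22

The path runs Taxon17 → … → MRCA → … → Taxon57; the MRCA is the node subtending (((Taxon65,Taxon17),((Taxon24,Taxon66),(Taxon52,Taxon2))),(((Taxon55,Taxon8),Taxon44),Taxon57)).
Branch lengths along that path: 3 + 1 + 6 + 5 + 7 = 22.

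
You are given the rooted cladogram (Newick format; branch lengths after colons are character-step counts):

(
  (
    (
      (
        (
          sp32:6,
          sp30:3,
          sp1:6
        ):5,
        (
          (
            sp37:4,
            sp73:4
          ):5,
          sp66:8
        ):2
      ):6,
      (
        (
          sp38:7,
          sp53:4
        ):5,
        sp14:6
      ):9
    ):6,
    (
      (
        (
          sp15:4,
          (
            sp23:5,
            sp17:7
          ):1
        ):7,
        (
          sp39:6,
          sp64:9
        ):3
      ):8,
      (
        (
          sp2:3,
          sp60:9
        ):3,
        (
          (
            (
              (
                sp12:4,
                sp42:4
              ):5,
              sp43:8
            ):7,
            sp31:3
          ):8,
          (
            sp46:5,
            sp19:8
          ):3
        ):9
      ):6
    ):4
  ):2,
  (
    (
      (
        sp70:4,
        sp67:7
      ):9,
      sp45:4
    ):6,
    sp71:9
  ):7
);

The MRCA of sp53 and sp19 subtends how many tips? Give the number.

The MRCA of sp53 and sp19 is the node subtending ((((sp32,sp30,sp1),((sp37,sp73),sp66)),((sp38,sp53),sp14)),(((sp15,(sp23,sp17)),(sp39,sp64)),((sp2,sp60),((((sp12,sp42),sp43),sp31),(sp46,sp19))))).
That clade contains 22 terminal taxa: sp1, sp12, sp14, sp15, sp17, sp19, sp2, sp23, sp30, sp31, sp32, sp37, sp38, sp39, sp42, sp43, sp46, sp53, sp60, sp64, sp66, sp73.

22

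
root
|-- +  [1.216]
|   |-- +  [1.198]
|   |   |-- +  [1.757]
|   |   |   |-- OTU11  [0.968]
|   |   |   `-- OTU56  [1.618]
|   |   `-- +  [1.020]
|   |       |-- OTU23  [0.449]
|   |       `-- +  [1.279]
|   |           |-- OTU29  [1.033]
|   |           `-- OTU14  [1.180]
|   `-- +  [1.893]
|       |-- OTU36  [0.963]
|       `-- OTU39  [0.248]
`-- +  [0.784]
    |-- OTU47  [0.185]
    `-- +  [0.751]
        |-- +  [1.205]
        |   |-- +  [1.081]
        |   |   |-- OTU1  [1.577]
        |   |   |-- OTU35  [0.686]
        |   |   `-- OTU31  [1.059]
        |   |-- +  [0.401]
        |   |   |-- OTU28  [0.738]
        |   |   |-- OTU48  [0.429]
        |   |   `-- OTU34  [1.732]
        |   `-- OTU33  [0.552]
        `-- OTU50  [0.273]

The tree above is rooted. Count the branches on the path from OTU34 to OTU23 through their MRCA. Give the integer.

9

The MRCA of OTU34 and OTU23 is the root of the tree.
From OTU34 up to that node: 5 branches. From OTU23 up to the same node: 4 branches. Total: 5 + 4 = 9.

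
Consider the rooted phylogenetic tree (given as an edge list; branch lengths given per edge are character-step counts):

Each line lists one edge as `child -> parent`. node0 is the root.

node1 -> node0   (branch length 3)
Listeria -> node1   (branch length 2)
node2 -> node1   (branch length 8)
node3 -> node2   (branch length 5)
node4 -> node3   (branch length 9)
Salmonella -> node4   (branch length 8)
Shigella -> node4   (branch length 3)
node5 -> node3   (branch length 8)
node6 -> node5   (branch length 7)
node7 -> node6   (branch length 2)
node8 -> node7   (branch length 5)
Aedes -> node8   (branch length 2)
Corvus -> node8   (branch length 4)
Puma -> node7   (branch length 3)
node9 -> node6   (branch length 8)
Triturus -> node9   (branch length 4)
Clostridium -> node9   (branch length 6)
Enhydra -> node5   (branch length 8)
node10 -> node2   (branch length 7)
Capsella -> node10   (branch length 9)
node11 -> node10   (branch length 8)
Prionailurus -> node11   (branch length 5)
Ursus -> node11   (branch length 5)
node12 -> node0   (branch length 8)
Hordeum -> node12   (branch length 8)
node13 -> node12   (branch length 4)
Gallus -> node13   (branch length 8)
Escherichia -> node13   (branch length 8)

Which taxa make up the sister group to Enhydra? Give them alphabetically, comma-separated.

Enhydra attaches to the tree at the node subtending ((((Aedes,Corvus),Puma),(Triturus,Clostridium)),Enhydra).
The other lineage descending from that same node — the sister group — is (((Aedes,Corvus),Puma),(Triturus,Clostridium)); its 5 tips in alphabetical order are the answer.

Aedes, Clostridium, Corvus, Puma, Triturus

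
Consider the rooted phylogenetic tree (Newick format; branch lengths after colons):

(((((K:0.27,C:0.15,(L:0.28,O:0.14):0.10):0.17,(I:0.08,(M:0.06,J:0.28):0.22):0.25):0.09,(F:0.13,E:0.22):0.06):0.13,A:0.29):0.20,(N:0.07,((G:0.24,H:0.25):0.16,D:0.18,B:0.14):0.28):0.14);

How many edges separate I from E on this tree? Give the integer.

5

The MRCA of I and E is the node subtending (((K,C,(L,O)),(I,(M,J))),(F,E)).
From I up to that node: 3 branches. From E up to the same node: 2 branches. Total: 3 + 2 = 5.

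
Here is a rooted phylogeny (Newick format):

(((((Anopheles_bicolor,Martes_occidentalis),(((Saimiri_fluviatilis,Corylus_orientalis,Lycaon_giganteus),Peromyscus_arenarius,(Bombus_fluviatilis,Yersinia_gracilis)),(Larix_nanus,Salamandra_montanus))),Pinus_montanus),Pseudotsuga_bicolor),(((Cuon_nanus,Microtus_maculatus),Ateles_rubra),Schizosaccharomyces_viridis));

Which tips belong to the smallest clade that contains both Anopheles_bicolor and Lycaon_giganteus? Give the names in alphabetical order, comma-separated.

Tracing Anopheles_bicolor: it sits inside (Anopheles_bicolor,Martes_occidentalis).
Tracing Lycaon_giganteus: it sits inside (Saimiri_fluviatilis,Corylus_orientalis,Lycaon_giganteus).
The smallest clade enclosing both is ((Anopheles_bicolor,Martes_occidentalis),(((Saimiri_fluviatilis,Corylus_orientalis,Lycaon_giganteus),Peromyscus_arenarius,(Bombus_fluviatilis,Yersinia_gracilis)),(Larix_nanus,Salamandra_montanus))); the answer is its 10 terminal taxa in alphabetical order.

Anopheles_bicolor, Bombus_fluviatilis, Corylus_orientalis, Larix_nanus, Lycaon_giganteus, Martes_occidentalis, Peromyscus_arenarius, Saimiri_fluviatilis, Salamandra_montanus, Yersinia_gracilis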